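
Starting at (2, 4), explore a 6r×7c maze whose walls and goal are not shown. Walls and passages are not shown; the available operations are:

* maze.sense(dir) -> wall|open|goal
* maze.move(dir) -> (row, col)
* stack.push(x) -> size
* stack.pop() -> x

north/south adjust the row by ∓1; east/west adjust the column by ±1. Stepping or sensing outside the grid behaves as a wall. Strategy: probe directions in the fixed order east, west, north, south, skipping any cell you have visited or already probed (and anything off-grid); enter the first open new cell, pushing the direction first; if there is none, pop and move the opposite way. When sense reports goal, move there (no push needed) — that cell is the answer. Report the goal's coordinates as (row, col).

Action: maze.sense[dir='east']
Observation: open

Action: stack.push[x='east']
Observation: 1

Action: maze.move[dir='east']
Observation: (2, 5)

Action: maze.sense[dir='east']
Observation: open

Action: stack.push[x='east']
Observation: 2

Action: maze.move[dir='east']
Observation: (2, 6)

Action: maze.sense[dir='north']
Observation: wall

Action: maze.sense[dir='south']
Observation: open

Action: stack.push[x='south']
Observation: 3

Action: maze.move[dir='south']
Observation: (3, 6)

Action: maze.sense[dir='west']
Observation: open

Action: stack.push[x='west']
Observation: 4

Action: maze.move[dir='west']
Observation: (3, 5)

Action: maze.sense[dir='west']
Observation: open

Action: stack.push[x='west']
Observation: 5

Action: maze.move[dir='west']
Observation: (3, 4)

Action: maze.sense[dir='west']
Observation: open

Action: stack.push[x='west']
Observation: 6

Action: maze.move[dir='west']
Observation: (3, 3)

Action: maze.sense[dir='west']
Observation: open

Action: stack.push[x='west']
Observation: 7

Action: maze.move[dir='west']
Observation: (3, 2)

Action: maze.sense[dir='west']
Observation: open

Action: stack.push[x='west']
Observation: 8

Action: maze.move[dir='west']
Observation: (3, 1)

Action: maze.sense[dir='west']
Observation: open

Action: stack.push[x='west']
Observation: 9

Action: maze.move[dir='west']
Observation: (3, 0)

Action: maze.sense[dir='north']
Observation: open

Action: stack.push[x='north']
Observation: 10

Action: maze.move[dir='north']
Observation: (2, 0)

Action: maze.sense[dir='east']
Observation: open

Action: stack.push[x='east']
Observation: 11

Action: maze.move[dir='east']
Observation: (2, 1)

Action: maze.sense[dir='east']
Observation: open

Action: stack.push[x='east']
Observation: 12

Action: maze.move[dir='east']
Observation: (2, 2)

Action: maze.sense[dir='east']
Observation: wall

Action: maze.sense[dir='north']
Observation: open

Action: stack.push[x='north']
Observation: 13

Action: maze.move[dir='north']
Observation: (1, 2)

Action: maze.sense[dir='east']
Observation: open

Action: stack.push[x='east']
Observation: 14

Action: maze.move[dir='east']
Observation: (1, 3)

Action: maze.sense[dir='east']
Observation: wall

Action: maze.sense[dir='north']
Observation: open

Action: stack.push[x='north']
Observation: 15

Action: maze.move[dir='north']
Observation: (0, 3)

Action: maze.sense[dir='east']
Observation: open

Action: stack.push[x='east']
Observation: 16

Action: maze.move[dir='east']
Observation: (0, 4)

Action: maze.sense[dir='east']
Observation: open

Action: stack.push[x='east']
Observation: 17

Action: maze.move[dir='east']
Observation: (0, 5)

Action: maze.sense[dir='east']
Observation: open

Action: stack.push[x='east']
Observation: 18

Action: maze.move[dir='east']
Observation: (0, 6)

Action: stack.pop[]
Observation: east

Action: maze.move[dir='west']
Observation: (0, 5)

Action: maze.sense[dir='south']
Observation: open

Action: stack.push[x='south']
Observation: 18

Action: maze.move[dir='south']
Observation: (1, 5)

Action: stack.pop[]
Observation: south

Action: maze.move[dir='north']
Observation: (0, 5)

Action: stack.pop[]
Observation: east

Action: maze.move[dir='west']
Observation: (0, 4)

Action: stack.pop[]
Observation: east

Action: maze.move[dir='west']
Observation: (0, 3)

Action: maze.sense[dir='west']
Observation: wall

Action: stack.pop[]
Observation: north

Action: maze.move[dir='south']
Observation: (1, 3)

Action: stack.pop[]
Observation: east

Action: maze.move[dir='west']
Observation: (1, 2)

Action: maze.sense[dir='west']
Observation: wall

Action: stack.pop[]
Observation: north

Action: maze.move[dir='south']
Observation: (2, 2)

Action: stack.pop[]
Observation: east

Action: maze.move[dir='west']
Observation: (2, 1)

Action: stack.pop[]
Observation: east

Action: maze.move[dir='west']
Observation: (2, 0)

Action: maze.sense[dir='north']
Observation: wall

Action: stack.pop[]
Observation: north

Action: maze.move[dir='south']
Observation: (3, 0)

Action: maze.sense[dir='south']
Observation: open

Action: stack.push[x='south']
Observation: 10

Action: maze.move[dir='south']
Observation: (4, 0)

Action: maze.sense[dir='east']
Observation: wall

Action: maze.sense[dir='south']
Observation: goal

Action: maze.move[dir='south']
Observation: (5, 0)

Answer: (5, 0)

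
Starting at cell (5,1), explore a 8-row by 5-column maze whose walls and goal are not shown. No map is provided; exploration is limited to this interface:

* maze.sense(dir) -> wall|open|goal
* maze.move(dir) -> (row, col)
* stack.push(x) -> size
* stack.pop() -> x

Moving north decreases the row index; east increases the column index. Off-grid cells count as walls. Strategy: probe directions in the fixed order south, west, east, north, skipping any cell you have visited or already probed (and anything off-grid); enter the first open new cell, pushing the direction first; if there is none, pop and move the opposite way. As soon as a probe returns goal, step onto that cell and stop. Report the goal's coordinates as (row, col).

Action: maze.sense[dir='south']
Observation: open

Action: stack.push[x='south']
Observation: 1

Action: maze.move[dir='south']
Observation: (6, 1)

Action: maze.sense[dir='south']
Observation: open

Action: stack.push[x='south']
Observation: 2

Action: maze.move[dir='south']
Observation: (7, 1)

Action: maze.sense[dir='west']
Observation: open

Action: stack.push[x='west']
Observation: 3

Action: maze.move[dir='west']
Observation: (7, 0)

Action: maze.sense[dir='north']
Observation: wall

Action: stack.pop[]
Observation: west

Action: maze.move[dir='east']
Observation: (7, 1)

Action: maze.sense[dir='east']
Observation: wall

Action: stack.pop[]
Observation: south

Action: maze.move[dir='north']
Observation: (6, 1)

Action: maze.sense[dir='east']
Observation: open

Action: stack.push[x='east']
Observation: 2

Action: maze.move[dir='east']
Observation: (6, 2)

Action: maze.sense[dir='east']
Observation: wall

Action: maze.sense[dir='north']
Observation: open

Action: stack.push[x='north']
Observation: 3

Action: maze.move[dir='north']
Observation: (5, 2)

Action: maze.sense[dir='east']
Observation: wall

Action: maze.sense[dir='north']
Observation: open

Action: stack.push[x='north']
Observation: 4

Action: maze.move[dir='north']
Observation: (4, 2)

Action: maze.sense[dir='west']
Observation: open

Action: stack.push[x='west']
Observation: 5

Action: maze.move[dir='west']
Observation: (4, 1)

Action: maze.sense[dir='west']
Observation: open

Action: stack.push[x='west']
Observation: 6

Action: maze.move[dir='west']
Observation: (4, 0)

Action: maze.sense[dir='south']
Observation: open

Action: stack.push[x='south']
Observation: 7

Action: maze.move[dir='south']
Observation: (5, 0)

Action: stack.pop[]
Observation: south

Action: maze.move[dir='north']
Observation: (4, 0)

Action: maze.sense[dir='north']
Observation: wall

Action: stack.pop[]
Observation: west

Action: maze.move[dir='east']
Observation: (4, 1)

Action: maze.sense[dir='north']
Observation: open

Action: stack.push[x='north']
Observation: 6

Action: maze.move[dir='north']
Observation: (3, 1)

Action: maze.sense[dir='east']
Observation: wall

Action: maze.sense[dir='north']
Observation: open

Action: stack.push[x='north']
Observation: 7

Action: maze.move[dir='north']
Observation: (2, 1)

Action: maze.sense[dir='west']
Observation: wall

Action: maze.sense[dir='east']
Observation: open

Action: stack.push[x='east']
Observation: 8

Action: maze.move[dir='east']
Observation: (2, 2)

Action: maze.sense[dir='east']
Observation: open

Action: stack.push[x='east']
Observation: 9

Action: maze.move[dir='east']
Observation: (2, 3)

Action: maze.sense[dir='south']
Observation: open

Action: stack.push[x='south']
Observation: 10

Action: maze.move[dir='south']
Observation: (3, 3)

Action: maze.sense[dir='south']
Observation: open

Action: stack.push[x='south']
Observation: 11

Action: maze.move[dir='south']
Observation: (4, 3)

Action: maze.sense[dir='east']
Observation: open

Action: stack.push[x='east']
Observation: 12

Action: maze.move[dir='east']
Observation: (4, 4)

Action: maze.sense[dir='south']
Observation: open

Action: stack.push[x='south']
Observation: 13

Action: maze.move[dir='south']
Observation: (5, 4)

Action: maze.sense[dir='south']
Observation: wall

Action: stack.pop[]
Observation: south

Action: maze.move[dir='north']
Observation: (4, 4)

Action: maze.sense[dir='north']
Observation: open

Action: stack.push[x='north']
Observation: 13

Action: maze.move[dir='north']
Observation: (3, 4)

Action: maze.sense[dir='north']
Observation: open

Action: stack.push[x='north']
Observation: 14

Action: maze.move[dir='north']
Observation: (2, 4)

Action: maze.sense[dir='north']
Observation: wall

Action: stack.pop[]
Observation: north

Action: maze.move[dir='south']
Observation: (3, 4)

Action: stack.pop[]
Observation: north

Action: maze.move[dir='south']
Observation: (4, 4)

Action: stack.pop[]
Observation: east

Action: maze.move[dir='west']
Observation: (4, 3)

Action: stack.pop[]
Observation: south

Action: maze.move[dir='north']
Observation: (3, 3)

Action: stack.pop[]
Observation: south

Action: maze.move[dir='north']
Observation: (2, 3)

Action: maze.sense[dir='north']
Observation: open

Action: stack.push[x='north']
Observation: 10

Action: maze.move[dir='north']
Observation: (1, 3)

Action: maze.sense[dir='west']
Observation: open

Action: stack.push[x='west']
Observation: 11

Action: maze.move[dir='west']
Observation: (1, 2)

Action: maze.sense[dir='west']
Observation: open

Action: stack.push[x='west']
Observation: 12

Action: maze.move[dir='west']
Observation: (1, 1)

Action: maze.sense[dir='west']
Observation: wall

Action: maze.sense[dir='north']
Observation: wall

Action: stack.pop[]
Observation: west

Action: maze.move[dir='east']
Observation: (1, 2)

Action: maze.sense[dir='north']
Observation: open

Action: stack.push[x='north']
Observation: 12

Action: maze.move[dir='north']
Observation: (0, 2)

Action: maze.sense[dir='east']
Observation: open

Action: stack.push[x='east']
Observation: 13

Action: maze.move[dir='east']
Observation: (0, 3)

Action: maze.sense[dir='east']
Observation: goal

Action: maze.move[dir='east']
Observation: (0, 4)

Answer: (0, 4)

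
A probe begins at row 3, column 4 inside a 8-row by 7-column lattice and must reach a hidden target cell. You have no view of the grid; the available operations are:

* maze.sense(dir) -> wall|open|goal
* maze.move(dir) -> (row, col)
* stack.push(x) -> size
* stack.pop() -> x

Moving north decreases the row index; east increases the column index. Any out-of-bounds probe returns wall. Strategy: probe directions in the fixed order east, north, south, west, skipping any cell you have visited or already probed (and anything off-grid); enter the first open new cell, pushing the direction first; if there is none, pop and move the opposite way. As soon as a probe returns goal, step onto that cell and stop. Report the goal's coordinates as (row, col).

>>> sense dir=east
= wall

>>> sense dir=north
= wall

>>> sense dir=south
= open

>>> push x=south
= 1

>>> move dir=south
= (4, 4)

>>> sense dir=east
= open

>>> push x=east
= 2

>>> move dir=east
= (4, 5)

>>> sense dir=east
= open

>>> push x=east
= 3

>>> move dir=east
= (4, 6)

>>> sense dir=north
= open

>>> push x=north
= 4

>>> move dir=north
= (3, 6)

>>> sense dir=north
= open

>>> push x=north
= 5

>>> move dir=north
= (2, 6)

>>> sense dir=north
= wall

>>> sense dir=west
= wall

>>> pop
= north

>>> move dir=south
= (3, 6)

>>> pop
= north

>>> move dir=south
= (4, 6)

>>> sense dir=south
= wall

>>> pop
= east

>>> move dir=west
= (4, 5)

>>> sense dir=south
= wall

>>> pop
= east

>>> move dir=west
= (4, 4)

>>> sense dir=south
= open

>>> push x=south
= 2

>>> move dir=south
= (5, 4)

>>> sense dir=south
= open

>>> push x=south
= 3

>>> move dir=south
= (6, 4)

>>> sense dir=east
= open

>>> push x=east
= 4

>>> move dir=east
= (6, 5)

>>> sense dir=east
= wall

>>> sense dir=south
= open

>>> push x=south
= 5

>>> move dir=south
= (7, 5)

>>> sense dir=east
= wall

>>> sense dir=west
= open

>>> push x=west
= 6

>>> move dir=west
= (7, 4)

>>> sense dir=west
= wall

>>> pop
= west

>>> move dir=east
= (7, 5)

>>> pop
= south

>>> move dir=north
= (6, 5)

>>> pop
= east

>>> move dir=west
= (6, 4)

>>> sense dir=west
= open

>>> push x=west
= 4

>>> move dir=west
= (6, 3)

>>> sense dir=north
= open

>>> push x=north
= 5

>>> move dir=north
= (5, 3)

>>> sense dir=north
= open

>>> push x=north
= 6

>>> move dir=north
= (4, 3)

>>> sense dir=north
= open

>>> push x=north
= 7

>>> move dir=north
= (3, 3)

>>> sense dir=north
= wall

>>> sense dir=west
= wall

>>> pop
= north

>>> move dir=south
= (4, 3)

>>> sense dir=west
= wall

>>> pop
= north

>>> move dir=south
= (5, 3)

>>> sense dir=west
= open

>>> push x=west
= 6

>>> move dir=west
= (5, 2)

>>> sense dir=south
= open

>>> push x=south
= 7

>>> move dir=south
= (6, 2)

>>> sense dir=south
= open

>>> push x=south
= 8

>>> move dir=south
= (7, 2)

>>> sense dir=west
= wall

>>> pop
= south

>>> move dir=north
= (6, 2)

>>> sense dir=west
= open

>>> push x=west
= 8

>>> move dir=west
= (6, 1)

>>> sense dir=north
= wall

>>> sense dir=west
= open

>>> push x=west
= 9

>>> move dir=west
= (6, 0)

>>> sense dir=north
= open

>>> push x=north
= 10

>>> move dir=north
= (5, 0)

>>> sense dir=north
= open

>>> push x=north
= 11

>>> move dir=north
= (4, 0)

>>> sense dir=east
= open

>>> push x=east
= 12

>>> move dir=east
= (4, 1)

>>> sense dir=north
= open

>>> push x=north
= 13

>>> move dir=north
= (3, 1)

>>> sense dir=north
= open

>>> push x=north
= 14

>>> move dir=north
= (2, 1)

>>> sense dir=east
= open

>>> push x=east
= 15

>>> move dir=east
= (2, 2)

>>> sense dir=north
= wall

>>> pop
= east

>>> move dir=west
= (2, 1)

>>> sense dir=north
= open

>>> push x=north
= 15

>>> move dir=north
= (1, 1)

>>> sense dir=north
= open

>>> push x=north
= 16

>>> move dir=north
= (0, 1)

>>> sense dir=east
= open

>>> push x=east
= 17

>>> move dir=east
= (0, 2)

>>> sense dir=east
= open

>>> push x=east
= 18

>>> move dir=east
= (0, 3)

>>> sense dir=east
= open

>>> push x=east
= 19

>>> move dir=east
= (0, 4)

>>> sense dir=east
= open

>>> push x=east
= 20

>>> move dir=east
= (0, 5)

>>> sense dir=east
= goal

>>> move dir=east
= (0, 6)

Answer: (0, 6)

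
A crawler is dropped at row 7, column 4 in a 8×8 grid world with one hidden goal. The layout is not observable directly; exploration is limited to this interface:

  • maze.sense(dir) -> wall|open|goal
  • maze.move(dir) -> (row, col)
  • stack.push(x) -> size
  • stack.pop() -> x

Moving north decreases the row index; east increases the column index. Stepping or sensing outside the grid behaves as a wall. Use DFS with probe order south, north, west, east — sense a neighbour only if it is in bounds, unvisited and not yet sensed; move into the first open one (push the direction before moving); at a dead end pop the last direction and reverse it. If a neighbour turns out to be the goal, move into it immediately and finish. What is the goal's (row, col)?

Step: sense[dir→north]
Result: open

Step: push[x→north]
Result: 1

Step: move[dir→north]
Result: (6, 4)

Step: sense[dir→north]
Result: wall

Step: sense[dir→west]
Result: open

Step: push[x→west]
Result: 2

Step: move[dir→west]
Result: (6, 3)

Step: sense[dir→south]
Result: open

Step: push[x→south]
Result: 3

Step: move[dir→south]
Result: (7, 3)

Step: sense[dir→west]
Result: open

Step: push[x→west]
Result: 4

Step: move[dir→west]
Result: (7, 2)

Step: sense[dir→north]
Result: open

Step: push[x→north]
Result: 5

Step: move[dir→north]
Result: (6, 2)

Step: sense[dir→north]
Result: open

Step: push[x→north]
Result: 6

Step: move[dir→north]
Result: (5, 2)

Step: sense[dir→north]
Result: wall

Step: sense[dir→west]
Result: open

Step: push[x→west]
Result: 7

Step: move[dir→west]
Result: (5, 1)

Step: sense[dir→south]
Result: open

Step: push[x→south]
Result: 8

Step: move[dir→south]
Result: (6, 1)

Step: sense[dir→south]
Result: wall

Step: sense[dir→west]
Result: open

Step: push[x→west]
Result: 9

Step: move[dir→west]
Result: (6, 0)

Step: sense[dir→south]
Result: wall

Step: sense[dir→north]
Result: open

Step: push[x→north]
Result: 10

Step: move[dir→north]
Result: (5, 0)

Step: sense[dir→north]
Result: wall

Step: pop[]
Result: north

Step: move[dir→south]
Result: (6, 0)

Step: pop[]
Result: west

Step: move[dir→east]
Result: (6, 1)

Step: pop[]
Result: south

Step: move[dir→north]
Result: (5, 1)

Step: sense[dir→north]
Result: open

Step: push[x→north]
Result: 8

Step: move[dir→north]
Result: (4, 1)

Step: sense[dir→north]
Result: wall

Step: pop[]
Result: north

Step: move[dir→south]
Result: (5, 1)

Step: pop[]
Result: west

Step: move[dir→east]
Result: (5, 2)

Step: sense[dir→east]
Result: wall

Step: pop[]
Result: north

Step: move[dir→south]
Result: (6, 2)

Step: pop[]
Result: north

Step: move[dir→south]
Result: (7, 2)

Step: pop[]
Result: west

Step: move[dir→east]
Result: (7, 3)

Step: pop[]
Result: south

Step: move[dir→north]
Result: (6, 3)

Step: pop[]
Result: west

Step: move[dir→east]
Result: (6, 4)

Step: sense[dir→east]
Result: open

Step: push[x→east]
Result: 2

Step: move[dir→east]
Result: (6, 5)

Step: sense[dir→south]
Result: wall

Step: sense[dir→north]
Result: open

Step: push[x→north]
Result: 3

Step: move[dir→north]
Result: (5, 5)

Step: sense[dir→north]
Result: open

Step: push[x→north]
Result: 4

Step: move[dir→north]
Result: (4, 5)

Step: sense[dir→north]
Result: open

Step: push[x→north]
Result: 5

Step: move[dir→north]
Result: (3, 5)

Step: sense[dir→north]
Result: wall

Step: sense[dir→west]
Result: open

Step: push[x→west]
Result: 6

Step: move[dir→west]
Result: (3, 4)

Step: sense[dir→south]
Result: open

Step: push[x→south]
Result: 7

Step: move[dir→south]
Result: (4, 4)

Step: sense[dir→west]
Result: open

Step: push[x→west]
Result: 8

Step: move[dir→west]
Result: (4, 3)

Step: sense[dir→north]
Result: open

Step: push[x→north]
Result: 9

Step: move[dir→north]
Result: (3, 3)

Step: sense[dir→north]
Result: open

Step: push[x→north]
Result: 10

Step: move[dir→north]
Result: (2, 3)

Step: sense[dir→north]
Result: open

Step: push[x→north]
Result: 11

Step: move[dir→north]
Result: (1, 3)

Step: sense[dir→north]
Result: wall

Step: sense[dir→west]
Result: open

Step: push[x→west]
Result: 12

Step: move[dir→west]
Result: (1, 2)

Step: sense[dir→south]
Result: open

Step: push[x→south]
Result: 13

Step: move[dir→south]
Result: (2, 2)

Step: sense[dir→south]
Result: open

Step: push[x→south]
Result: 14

Step: move[dir→south]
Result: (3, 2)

Step: pop[]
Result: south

Step: move[dir→north]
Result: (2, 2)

Step: sense[dir→west]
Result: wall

Step: pop[]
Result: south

Step: move[dir→north]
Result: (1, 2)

Step: sense[dir→north]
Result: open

Step: push[x→north]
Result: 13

Step: move[dir→north]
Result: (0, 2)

Step: sense[dir→west]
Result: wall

Step: pop[]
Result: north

Step: move[dir→south]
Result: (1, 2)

Step: sense[dir→west]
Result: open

Step: push[x→west]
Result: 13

Step: move[dir→west]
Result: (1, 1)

Step: sense[dir→west]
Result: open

Step: push[x→west]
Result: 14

Step: move[dir→west]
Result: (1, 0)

Step: sense[dir→south]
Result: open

Step: push[x→south]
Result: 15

Step: move[dir→south]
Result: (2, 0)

Step: sense[dir→south]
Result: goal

Step: move[dir→south]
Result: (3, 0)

Answer: (3, 0)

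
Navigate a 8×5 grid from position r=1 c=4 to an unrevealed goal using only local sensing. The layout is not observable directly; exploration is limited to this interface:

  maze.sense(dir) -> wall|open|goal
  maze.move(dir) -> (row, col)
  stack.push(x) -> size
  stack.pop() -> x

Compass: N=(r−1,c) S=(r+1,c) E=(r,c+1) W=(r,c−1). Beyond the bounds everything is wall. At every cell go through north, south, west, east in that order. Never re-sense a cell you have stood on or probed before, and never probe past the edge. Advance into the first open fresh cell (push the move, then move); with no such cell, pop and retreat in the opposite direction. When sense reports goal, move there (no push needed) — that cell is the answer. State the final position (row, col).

Do: maze.sense[dir=north]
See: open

Do: stack.push[x=north]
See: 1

Do: maze.move[dir=north]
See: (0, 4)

Do: maze.sense[dir=west]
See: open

Do: stack.push[x=west]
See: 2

Do: maze.move[dir=west]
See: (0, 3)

Do: maze.sense[dir=south]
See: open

Do: stack.push[x=south]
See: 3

Do: maze.move[dir=south]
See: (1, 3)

Do: maze.sense[dir=south]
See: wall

Do: maze.sense[dir=west]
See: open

Do: stack.push[x=west]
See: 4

Do: maze.move[dir=west]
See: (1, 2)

Do: maze.sense[dir=north]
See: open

Do: stack.push[x=north]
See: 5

Do: maze.move[dir=north]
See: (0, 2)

Do: maze.sense[dir=west]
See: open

Do: stack.push[x=west]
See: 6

Do: maze.move[dir=west]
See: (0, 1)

Do: maze.sense[dir=south]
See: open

Do: stack.push[x=south]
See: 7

Do: maze.move[dir=south]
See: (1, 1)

Do: maze.sense[dir=south]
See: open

Do: stack.push[x=south]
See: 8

Do: maze.move[dir=south]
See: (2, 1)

Do: maze.sense[dir=south]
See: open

Do: stack.push[x=south]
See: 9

Do: maze.move[dir=south]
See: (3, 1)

Do: maze.sense[dir=south]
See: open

Do: stack.push[x=south]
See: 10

Do: maze.move[dir=south]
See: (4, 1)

Do: maze.sense[dir=south]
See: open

Do: stack.push[x=south]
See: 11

Do: maze.move[dir=south]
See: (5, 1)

Do: maze.sense[dir=south]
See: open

Do: stack.push[x=south]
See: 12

Do: maze.move[dir=south]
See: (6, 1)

Do: maze.sense[dir=south]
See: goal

Do: maze.move[dir=south]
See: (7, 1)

Answer: (7, 1)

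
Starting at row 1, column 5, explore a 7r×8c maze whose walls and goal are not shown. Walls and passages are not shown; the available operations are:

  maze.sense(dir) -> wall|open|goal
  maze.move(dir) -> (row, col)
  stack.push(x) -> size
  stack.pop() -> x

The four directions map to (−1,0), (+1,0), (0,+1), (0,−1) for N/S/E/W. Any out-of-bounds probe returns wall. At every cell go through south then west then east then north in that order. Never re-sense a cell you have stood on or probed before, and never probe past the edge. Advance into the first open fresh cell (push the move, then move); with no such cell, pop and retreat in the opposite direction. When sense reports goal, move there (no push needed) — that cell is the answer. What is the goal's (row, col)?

Do: maze.sense[dir→south]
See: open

Do: stack.push[x→south]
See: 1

Do: maze.move[dir→south]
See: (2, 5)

Do: maze.sense[dir→south]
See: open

Do: stack.push[x→south]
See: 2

Do: maze.move[dir→south]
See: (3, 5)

Do: maze.sense[dir→south]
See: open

Do: stack.push[x→south]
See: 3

Do: maze.move[dir→south]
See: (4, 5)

Do: maze.sense[dir→south]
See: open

Do: stack.push[x→south]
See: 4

Do: maze.move[dir→south]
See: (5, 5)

Do: maze.sense[dir→south]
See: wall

Do: maze.sense[dir→west]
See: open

Do: stack.push[x→west]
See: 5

Do: maze.move[dir→west]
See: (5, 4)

Do: maze.sense[dir→south]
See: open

Do: stack.push[x→south]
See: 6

Do: maze.move[dir→south]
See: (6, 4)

Do: maze.sense[dir→west]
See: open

Do: stack.push[x→west]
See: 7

Do: maze.move[dir→west]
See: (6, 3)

Do: maze.sense[dir→west]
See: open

Do: stack.push[x→west]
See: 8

Do: maze.move[dir→west]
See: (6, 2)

Do: maze.sense[dir→west]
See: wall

Do: maze.sense[dir→north]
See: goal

Do: maze.move[dir→north]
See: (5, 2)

Answer: (5, 2)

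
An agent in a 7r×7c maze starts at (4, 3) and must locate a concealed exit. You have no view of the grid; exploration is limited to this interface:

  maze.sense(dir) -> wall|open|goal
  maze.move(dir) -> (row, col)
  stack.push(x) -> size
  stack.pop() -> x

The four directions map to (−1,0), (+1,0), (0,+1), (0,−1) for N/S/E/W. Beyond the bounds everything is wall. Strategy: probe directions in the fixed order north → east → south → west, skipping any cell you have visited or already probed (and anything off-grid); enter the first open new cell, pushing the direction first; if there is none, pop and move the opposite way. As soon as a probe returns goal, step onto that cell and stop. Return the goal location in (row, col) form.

Step: maze.sense[north]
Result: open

Step: stack.push[north]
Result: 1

Step: maze.move[north]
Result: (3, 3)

Step: maze.sense[north]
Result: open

Step: stack.push[north]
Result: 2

Step: maze.move[north]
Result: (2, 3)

Step: maze.sense[north]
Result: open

Step: stack.push[north]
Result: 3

Step: maze.move[north]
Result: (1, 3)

Step: maze.sense[north]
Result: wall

Step: maze.sense[east]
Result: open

Step: stack.push[east]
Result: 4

Step: maze.move[east]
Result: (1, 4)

Step: maze.sense[north]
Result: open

Step: stack.push[north]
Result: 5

Step: maze.move[north]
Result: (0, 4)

Step: maze.sense[east]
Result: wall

Step: stack.pop[]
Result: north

Step: maze.move[south]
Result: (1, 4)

Step: maze.sense[east]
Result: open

Step: stack.push[east]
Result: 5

Step: maze.move[east]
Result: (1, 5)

Step: maze.sense[east]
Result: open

Step: stack.push[east]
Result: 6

Step: maze.move[east]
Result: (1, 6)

Step: maze.sense[north]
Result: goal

Step: maze.move[north]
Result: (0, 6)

Answer: (0, 6)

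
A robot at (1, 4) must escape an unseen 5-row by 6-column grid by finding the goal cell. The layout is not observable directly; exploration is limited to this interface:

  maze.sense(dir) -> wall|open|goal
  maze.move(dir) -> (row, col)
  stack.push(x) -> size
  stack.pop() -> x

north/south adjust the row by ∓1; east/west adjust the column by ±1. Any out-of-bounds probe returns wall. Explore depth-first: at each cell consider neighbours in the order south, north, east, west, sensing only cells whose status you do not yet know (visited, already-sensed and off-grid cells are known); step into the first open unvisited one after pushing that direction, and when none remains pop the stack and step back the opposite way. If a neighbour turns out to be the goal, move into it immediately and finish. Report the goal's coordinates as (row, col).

Do: maze.sense[dir='south']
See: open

Do: stack.push[x='south']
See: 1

Do: maze.move[dir='south']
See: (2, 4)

Do: maze.sense[dir='south']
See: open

Do: stack.push[x='south']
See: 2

Do: maze.move[dir='south']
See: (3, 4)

Do: maze.sense[dir='south']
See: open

Do: stack.push[x='south']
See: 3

Do: maze.move[dir='south']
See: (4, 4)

Do: maze.sense[dir='east']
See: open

Do: stack.push[x='east']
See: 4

Do: maze.move[dir='east']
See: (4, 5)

Do: maze.sense[dir='north']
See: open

Do: stack.push[x='north']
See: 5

Do: maze.move[dir='north']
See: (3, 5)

Do: maze.sense[dir='north']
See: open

Do: stack.push[x='north']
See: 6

Do: maze.move[dir='north']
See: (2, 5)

Do: maze.sense[dir='north']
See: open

Do: stack.push[x='north']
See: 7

Do: maze.move[dir='north']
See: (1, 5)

Do: maze.sense[dir='north']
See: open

Do: stack.push[x='north']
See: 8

Do: maze.move[dir='north']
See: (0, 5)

Do: maze.sense[dir='west']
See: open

Do: stack.push[x='west']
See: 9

Do: maze.move[dir='west']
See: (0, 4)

Do: maze.sense[dir='west']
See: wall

Do: stack.pop[]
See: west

Do: maze.move[dir='east']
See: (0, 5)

Do: stack.pop[]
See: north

Do: maze.move[dir='south']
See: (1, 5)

Do: stack.pop[]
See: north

Do: maze.move[dir='south']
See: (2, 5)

Do: stack.pop[]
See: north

Do: maze.move[dir='south']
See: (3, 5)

Do: stack.pop[]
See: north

Do: maze.move[dir='south']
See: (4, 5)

Do: stack.pop[]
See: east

Do: maze.move[dir='west']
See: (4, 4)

Do: maze.sense[dir='west']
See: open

Do: stack.push[x='west']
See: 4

Do: maze.move[dir='west']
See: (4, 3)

Do: maze.sense[dir='north']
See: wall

Do: maze.sense[dir='west']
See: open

Do: stack.push[x='west']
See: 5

Do: maze.move[dir='west']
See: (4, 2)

Do: maze.sense[dir='north']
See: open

Do: stack.push[x='north']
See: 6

Do: maze.move[dir='north']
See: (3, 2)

Do: maze.sense[dir='north']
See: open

Do: stack.push[x='north']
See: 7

Do: maze.move[dir='north']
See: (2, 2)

Do: maze.sense[dir='north']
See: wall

Do: maze.sense[dir='east']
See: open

Do: stack.push[x='east']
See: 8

Do: maze.move[dir='east']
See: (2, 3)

Do: maze.sense[dir='north']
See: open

Do: stack.push[x='north']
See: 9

Do: maze.move[dir='north']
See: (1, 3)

Do: stack.pop[]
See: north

Do: maze.move[dir='south']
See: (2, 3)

Do: stack.pop[]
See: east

Do: maze.move[dir='west']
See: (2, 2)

Do: maze.sense[dir='west']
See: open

Do: stack.push[x='west']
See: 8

Do: maze.move[dir='west']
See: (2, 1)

Do: maze.sense[dir='south']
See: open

Do: stack.push[x='south']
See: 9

Do: maze.move[dir='south']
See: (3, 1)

Do: maze.sense[dir='south']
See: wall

Do: maze.sense[dir='west']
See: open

Do: stack.push[x='west']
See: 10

Do: maze.move[dir='west']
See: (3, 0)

Do: maze.sense[dir='south']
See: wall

Do: maze.sense[dir='north']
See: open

Do: stack.push[x='north']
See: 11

Do: maze.move[dir='north']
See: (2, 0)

Do: maze.sense[dir='north']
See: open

Do: stack.push[x='north']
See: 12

Do: maze.move[dir='north']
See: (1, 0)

Do: maze.sense[dir='north']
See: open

Do: stack.push[x='north']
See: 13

Do: maze.move[dir='north']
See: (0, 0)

Do: maze.sense[dir='east']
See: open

Do: stack.push[x='east']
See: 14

Do: maze.move[dir='east']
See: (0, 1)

Do: maze.sense[dir='south']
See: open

Do: stack.push[x='south']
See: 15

Do: maze.move[dir='south']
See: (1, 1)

Do: stack.pop[]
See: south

Do: maze.move[dir='north']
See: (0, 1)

Do: maze.sense[dir='east']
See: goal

Do: maze.move[dir='east']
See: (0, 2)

Answer: (0, 2)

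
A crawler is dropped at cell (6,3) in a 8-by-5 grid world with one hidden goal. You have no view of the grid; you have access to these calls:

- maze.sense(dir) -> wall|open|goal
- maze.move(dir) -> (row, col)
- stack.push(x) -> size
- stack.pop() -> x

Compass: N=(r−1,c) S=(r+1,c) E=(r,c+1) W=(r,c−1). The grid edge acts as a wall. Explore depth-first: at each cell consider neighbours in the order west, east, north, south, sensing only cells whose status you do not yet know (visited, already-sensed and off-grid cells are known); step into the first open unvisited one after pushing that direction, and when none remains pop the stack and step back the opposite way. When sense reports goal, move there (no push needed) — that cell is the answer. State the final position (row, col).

% maze.sense dir→west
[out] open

% stack.push x→west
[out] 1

% maze.move dir→west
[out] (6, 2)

% maze.sense dir→west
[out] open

% stack.push x→west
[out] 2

% maze.move dir→west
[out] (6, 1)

% maze.sense dir→west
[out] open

% stack.push x→west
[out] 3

% maze.move dir→west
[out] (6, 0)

% maze.sense dir→north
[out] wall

% maze.sense dir→south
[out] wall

% stack.pop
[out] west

% maze.move dir→east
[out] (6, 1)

% maze.sense dir→north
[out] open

% stack.push x→north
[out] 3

% maze.move dir→north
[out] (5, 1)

% maze.sense dir→east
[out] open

% stack.push x→east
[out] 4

% maze.move dir→east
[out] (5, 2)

% maze.sense dir→east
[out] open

% stack.push x→east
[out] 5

% maze.move dir→east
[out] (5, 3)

% maze.sense dir→east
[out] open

% stack.push x→east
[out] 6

% maze.move dir→east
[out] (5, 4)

% maze.sense dir→north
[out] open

% stack.push x→north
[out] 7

% maze.move dir→north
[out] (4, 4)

% maze.sense dir→west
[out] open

% stack.push x→west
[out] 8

% maze.move dir→west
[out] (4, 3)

% maze.sense dir→west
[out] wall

% maze.sense dir→north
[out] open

% stack.push x→north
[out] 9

% maze.move dir→north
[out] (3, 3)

% maze.sense dir→west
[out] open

% stack.push x→west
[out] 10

% maze.move dir→west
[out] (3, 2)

% maze.sense dir→west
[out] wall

% maze.sense dir→north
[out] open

% stack.push x→north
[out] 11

% maze.move dir→north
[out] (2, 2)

% maze.sense dir→west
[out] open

% stack.push x→west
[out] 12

% maze.move dir→west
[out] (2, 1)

% maze.sense dir→west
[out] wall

% maze.sense dir→north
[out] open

% stack.push x→north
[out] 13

% maze.move dir→north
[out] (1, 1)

% maze.sense dir→west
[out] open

% stack.push x→west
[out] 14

% maze.move dir→west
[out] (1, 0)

% maze.sense dir→north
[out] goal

% maze.move dir→north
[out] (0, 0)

Answer: (0, 0)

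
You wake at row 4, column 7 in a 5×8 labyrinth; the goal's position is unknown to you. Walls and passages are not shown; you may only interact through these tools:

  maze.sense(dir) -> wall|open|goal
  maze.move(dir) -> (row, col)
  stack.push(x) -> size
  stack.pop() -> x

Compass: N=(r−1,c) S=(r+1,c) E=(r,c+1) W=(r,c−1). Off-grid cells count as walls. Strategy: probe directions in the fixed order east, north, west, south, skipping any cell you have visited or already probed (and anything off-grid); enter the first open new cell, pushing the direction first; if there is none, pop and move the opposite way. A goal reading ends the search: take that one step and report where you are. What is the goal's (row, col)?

→ maze.sense(dir='north')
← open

→ stack.push(x='north')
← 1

→ maze.move(dir='north')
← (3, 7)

→ maze.sense(dir='north')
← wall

→ maze.sense(dir='west')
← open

→ stack.push(x='west')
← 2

→ maze.move(dir='west')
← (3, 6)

→ maze.sense(dir='north')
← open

→ stack.push(x='north')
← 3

→ maze.move(dir='north')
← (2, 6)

→ maze.sense(dir='north')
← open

→ stack.push(x='north')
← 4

→ maze.move(dir='north')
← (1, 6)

→ maze.sense(dir='east')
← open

→ stack.push(x='east')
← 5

→ maze.move(dir='east')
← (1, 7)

→ maze.sense(dir='north')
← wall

→ stack.pop()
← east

→ maze.move(dir='west')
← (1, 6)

→ maze.sense(dir='north')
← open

→ stack.push(x='north')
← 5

→ maze.move(dir='north')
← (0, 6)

→ maze.sense(dir='west')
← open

→ stack.push(x='west')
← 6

→ maze.move(dir='west')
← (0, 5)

→ maze.sense(dir='west')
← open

→ stack.push(x='west')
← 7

→ maze.move(dir='west')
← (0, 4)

→ maze.sense(dir='west')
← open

→ stack.push(x='west')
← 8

→ maze.move(dir='west')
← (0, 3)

→ maze.sense(dir='west')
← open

→ stack.push(x='west')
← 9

→ maze.move(dir='west')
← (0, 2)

→ maze.sense(dir='west')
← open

→ stack.push(x='west')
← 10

→ maze.move(dir='west')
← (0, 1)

→ maze.sense(dir='west')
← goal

→ maze.move(dir='west')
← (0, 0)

Answer: (0, 0)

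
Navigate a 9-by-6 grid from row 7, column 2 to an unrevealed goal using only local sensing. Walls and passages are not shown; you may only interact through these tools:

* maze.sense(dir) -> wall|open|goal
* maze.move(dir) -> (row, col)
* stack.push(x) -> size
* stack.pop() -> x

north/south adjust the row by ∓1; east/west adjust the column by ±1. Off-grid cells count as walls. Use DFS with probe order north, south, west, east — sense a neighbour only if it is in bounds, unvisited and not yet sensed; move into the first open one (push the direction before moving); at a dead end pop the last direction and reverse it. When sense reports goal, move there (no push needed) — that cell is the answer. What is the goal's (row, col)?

→ maze.sense(dir→north)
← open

→ stack.push(x→north)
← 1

→ maze.move(dir→north)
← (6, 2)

→ maze.sense(dir→north)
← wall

→ maze.sense(dir→west)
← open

→ stack.push(x→west)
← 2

→ maze.move(dir→west)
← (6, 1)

→ maze.sense(dir→north)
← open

→ stack.push(x→north)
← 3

→ maze.move(dir→north)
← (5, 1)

→ maze.sense(dir→north)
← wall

→ maze.sense(dir→west)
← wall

→ stack.pop()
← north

→ maze.move(dir→south)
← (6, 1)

→ maze.sense(dir→south)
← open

→ stack.push(x→south)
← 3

→ maze.move(dir→south)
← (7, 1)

→ maze.sense(dir→south)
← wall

→ maze.sense(dir→west)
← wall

→ stack.pop()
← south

→ maze.move(dir→north)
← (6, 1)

→ maze.sense(dir→west)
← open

→ stack.push(x→west)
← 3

→ maze.move(dir→west)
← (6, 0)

→ stack.pop()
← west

→ maze.move(dir→east)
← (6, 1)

→ stack.pop()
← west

→ maze.move(dir→east)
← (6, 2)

→ maze.sense(dir→east)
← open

→ stack.push(x→east)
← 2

→ maze.move(dir→east)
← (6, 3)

→ maze.sense(dir→north)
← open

→ stack.push(x→north)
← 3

→ maze.move(dir→north)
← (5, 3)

→ maze.sense(dir→north)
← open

→ stack.push(x→north)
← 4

→ maze.move(dir→north)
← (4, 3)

→ maze.sense(dir→north)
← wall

→ maze.sense(dir→west)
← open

→ stack.push(x→west)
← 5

→ maze.move(dir→west)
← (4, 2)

→ maze.sense(dir→north)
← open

→ stack.push(x→north)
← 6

→ maze.move(dir→north)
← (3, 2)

→ maze.sense(dir→north)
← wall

→ maze.sense(dir→west)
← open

→ stack.push(x→west)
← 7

→ maze.move(dir→west)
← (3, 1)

→ maze.sense(dir→north)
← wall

→ maze.sense(dir→west)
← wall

→ stack.pop()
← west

→ maze.move(dir→east)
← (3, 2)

→ stack.pop()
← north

→ maze.move(dir→south)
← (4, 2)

→ stack.pop()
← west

→ maze.move(dir→east)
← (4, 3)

→ maze.sense(dir→east)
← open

→ stack.push(x→east)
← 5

→ maze.move(dir→east)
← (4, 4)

→ maze.sense(dir→north)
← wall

→ maze.sense(dir→south)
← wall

→ maze.sense(dir→east)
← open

→ stack.push(x→east)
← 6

→ maze.move(dir→east)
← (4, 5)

→ maze.sense(dir→north)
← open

→ stack.push(x→north)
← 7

→ maze.move(dir→north)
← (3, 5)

→ maze.sense(dir→north)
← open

→ stack.push(x→north)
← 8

→ maze.move(dir→north)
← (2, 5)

→ maze.sense(dir→north)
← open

→ stack.push(x→north)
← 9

→ maze.move(dir→north)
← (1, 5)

→ maze.sense(dir→north)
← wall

→ maze.sense(dir→west)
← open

→ stack.push(x→west)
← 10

→ maze.move(dir→west)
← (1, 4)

→ maze.sense(dir→north)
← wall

→ maze.sense(dir→south)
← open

→ stack.push(x→south)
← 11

→ maze.move(dir→south)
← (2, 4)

→ maze.sense(dir→west)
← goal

→ maze.move(dir→west)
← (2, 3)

Answer: (2, 3)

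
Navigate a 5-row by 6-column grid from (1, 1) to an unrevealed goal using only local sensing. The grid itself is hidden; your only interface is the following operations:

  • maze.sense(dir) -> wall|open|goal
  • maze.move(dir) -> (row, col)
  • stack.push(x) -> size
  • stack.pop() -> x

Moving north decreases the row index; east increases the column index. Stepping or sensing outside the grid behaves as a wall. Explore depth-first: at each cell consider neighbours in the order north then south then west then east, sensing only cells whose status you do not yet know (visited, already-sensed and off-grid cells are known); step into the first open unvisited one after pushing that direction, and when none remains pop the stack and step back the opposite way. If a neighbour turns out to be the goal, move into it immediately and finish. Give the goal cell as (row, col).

~$ sense north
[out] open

~$ push north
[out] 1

~$ move north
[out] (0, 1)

~$ sense west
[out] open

~$ push west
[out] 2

~$ move west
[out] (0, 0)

~$ sense south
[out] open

~$ push south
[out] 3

~$ move south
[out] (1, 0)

~$ sense south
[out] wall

~$ pop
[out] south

~$ move north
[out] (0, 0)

~$ pop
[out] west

~$ move east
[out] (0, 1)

~$ sense east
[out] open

~$ push east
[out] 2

~$ move east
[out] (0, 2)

~$ sense south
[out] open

~$ push south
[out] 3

~$ move south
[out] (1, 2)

~$ sense south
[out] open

~$ push south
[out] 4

~$ move south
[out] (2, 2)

~$ sense south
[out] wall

~$ sense west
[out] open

~$ push west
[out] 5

~$ move west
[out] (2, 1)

~$ sense south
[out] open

~$ push south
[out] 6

~$ move south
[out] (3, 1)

~$ sense south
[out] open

~$ push south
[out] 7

~$ move south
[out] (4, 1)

~$ sense west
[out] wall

~$ sense east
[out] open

~$ push east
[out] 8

~$ move east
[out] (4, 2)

~$ sense east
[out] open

~$ push east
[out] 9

~$ move east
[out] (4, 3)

~$ sense north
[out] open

~$ push north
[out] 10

~$ move north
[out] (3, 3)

~$ sense north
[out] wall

~$ sense east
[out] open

~$ push east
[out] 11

~$ move east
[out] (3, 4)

~$ sense north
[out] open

~$ push north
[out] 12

~$ move north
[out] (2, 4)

~$ sense north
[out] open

~$ push north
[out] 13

~$ move north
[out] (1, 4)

~$ sense north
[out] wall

~$ sense west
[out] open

~$ push west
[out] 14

~$ move west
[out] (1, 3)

~$ sense north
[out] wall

~$ pop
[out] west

~$ move east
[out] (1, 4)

~$ sense east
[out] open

~$ push east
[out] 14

~$ move east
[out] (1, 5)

~$ sense north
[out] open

~$ push north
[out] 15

~$ move north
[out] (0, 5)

~$ pop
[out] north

~$ move south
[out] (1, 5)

~$ sense south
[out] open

~$ push south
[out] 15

~$ move south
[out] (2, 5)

~$ sense south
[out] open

~$ push south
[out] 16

~$ move south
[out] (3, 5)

~$ sense south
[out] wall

~$ pop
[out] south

~$ move north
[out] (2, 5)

~$ pop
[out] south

~$ move north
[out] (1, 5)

~$ pop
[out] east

~$ move west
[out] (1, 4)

~$ pop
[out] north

~$ move south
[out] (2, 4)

~$ pop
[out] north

~$ move south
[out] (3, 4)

~$ sense south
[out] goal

~$ move south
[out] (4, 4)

Answer: (4, 4)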